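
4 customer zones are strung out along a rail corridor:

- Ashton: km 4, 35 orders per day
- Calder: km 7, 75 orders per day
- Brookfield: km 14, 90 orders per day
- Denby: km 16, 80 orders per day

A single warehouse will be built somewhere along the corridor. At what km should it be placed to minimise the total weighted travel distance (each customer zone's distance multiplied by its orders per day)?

x = 14

For a sum of weighted absolute distances on a line, the optimum is the weighted median (not the mean). Total weight W = 280; half-weight = 140.
Sort by position and accumulate weight:
  km 4 (Ashton, w=35) → cum 35
  km 7 (Calder, w=75) → cum 110
  km 14 (Brookfield, w=90) → cum 200  ≥ 140 → median here
  km 16 (Denby, w=80) → cum 280
Optimal location: km 14.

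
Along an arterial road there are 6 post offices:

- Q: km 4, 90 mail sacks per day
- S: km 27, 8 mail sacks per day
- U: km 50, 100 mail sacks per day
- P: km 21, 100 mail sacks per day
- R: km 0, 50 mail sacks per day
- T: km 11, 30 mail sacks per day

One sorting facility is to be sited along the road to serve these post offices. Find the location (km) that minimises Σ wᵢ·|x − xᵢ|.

x = 21

For a sum of weighted absolute distances on a line, the optimum is the weighted median (not the mean). Total weight W = 378; half-weight = 189.
Sort by position and accumulate weight:
  km 0 (R, w=50) → cum 50
  km 4 (Q, w=90) → cum 140
  km 11 (T, w=30) → cum 170
  km 21 (P, w=100) → cum 270  ≥ 189 → median here
  km 27 (S, w=8) → cum 278
  km 50 (U, w=100) → cum 378
Optimal location: km 21.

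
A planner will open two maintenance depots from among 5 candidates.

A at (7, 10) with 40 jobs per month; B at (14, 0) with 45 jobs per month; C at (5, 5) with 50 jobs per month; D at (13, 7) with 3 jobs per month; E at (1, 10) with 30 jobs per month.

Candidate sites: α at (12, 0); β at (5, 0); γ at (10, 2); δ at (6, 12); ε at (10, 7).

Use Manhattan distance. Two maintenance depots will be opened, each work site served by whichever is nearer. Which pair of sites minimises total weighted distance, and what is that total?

Evaluate every pair (each demand assigned to the nearer of the two):
  {α, δ}: total = 844
  {β, δ}: total = 1021
  {γ, δ}: total = 1024
  {α, ε}: total = 1049
  {δ, ε}: total = 1184
  {γ, ε}: total = 1229
  {α, β}: total = 1264
  {β, ε}: total = 1264
  {β, γ}: total = 1404
  {α, γ}: total = 1464
Best pair: {α, δ} with total 844.

{α, δ}, total 844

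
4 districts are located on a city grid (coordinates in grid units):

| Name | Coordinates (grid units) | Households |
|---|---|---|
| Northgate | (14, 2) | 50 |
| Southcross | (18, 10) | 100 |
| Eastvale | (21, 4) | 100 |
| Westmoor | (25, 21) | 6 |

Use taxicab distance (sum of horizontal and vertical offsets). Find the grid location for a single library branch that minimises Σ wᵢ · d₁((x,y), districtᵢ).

Manhattan distance separates: Σwᵢ(|x−xᵢ|+|y−yᵢ|) = Σwᵢ|x−xᵢ| + Σwᵢ|y−yᵢ|, so x and y are optimised independently as 1-D weighted medians.
Total weight W = 256; half = 128.
x-coordinate, sorted with cumulative weight:
  x=14 (Northgate, w=50) cum 50
  x=18 (Southcross, w=100) cum 150  ← median
  x=21 (Eastvale, w=100) cum 250
  x=25 (Westmoor, w=6) cum 256
⇒ x* = 18
y-coordinate, sorted with cumulative weight:
  y=2 (Northgate, w=50) cum 50
  y=4 (Eastvale, w=100) cum 150  ← median
  y=10 (Southcross, w=100) cum 250
  y=21 (Westmoor, w=6) cum 256
⇒ y* = 4

(18, 4)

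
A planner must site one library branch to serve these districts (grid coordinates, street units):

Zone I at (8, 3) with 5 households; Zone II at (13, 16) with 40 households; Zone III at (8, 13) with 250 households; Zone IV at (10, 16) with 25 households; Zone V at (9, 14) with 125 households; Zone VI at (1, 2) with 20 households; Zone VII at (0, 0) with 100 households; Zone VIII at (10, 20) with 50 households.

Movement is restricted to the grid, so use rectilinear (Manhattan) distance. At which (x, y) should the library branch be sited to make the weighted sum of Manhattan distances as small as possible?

Manhattan distance separates: Σwᵢ(|x−xᵢ|+|y−yᵢ|) = Σwᵢ|x−xᵢ| + Σwᵢ|y−yᵢ|, so x and y are optimised independently as 1-D weighted medians.
Total weight W = 615; half = 307.5.
x-coordinate, sorted with cumulative weight:
  x=0 (Zone VII, w=100) cum 100
  x=1 (Zone VI, w=20) cum 120
  x=8 (Zone I, w=5) cum 125
  x=8 (Zone III, w=250) cum 375  ← median
  x=9 (Zone V, w=125) cum 500
  x=10 (Zone IV, w=25) cum 525
  x=10 (Zone VIII, w=50) cum 575
  x=13 (Zone II, w=40) cum 615
⇒ x* = 8
y-coordinate, sorted with cumulative weight:
  y=0 (Zone VII, w=100) cum 100
  y=2 (Zone VI, w=20) cum 120
  y=3 (Zone I, w=5) cum 125
  y=13 (Zone III, w=250) cum 375  ← median
  y=14 (Zone V, w=125) cum 500
  y=16 (Zone II, w=40) cum 540
  y=16 (Zone IV, w=25) cum 565
  y=20 (Zone VIII, w=50) cum 615
⇒ y* = 13

(8, 13)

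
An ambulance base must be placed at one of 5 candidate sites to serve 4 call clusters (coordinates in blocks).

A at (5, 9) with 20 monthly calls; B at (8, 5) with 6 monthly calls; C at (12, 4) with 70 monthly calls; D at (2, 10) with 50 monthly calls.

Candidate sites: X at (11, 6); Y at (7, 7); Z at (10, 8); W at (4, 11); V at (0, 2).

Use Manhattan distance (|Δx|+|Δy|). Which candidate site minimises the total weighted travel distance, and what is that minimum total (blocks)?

Total weighted distance at each candidate:
  X (11, 6): total = 1064
  Y (7, 7): total = 1058
  Z (10, 8): total = 1070
  W (4, 11): total = 1320
  V (0, 2): total = 1786
Minimum is at Y with total 1058 blocks.

Y, total 1058 blocks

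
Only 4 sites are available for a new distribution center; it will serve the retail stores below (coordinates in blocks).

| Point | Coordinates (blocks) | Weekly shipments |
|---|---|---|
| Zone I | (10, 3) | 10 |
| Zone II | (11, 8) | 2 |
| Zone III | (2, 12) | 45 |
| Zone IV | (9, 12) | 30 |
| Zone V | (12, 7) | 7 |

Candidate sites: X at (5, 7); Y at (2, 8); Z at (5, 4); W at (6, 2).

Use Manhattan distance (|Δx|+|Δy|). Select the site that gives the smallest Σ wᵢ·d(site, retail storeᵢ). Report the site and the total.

Y, total 735 blocks

Total weighted distance at each candidate:
  X (5, 7): total = 783
  Y (2, 8): total = 735
  Z (5, 4): total = 1005
  W (6, 2): total = 1169
Minimum is at Y with total 735 blocks.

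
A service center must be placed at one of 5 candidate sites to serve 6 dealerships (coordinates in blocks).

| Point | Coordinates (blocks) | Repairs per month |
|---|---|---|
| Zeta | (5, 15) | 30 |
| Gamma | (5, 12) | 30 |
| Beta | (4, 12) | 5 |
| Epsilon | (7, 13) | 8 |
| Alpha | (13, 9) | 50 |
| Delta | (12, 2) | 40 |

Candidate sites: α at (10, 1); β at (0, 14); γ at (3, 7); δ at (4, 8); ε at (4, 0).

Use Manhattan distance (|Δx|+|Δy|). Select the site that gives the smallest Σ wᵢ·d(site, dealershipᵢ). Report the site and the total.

δ, total 1534 blocks

Total weighted distance at each candidate:
  α (10, 1): total = 1925
  β (0, 14): total = 2344
  γ (3, 7): total = 1780
  δ (4, 8): total = 1534
  ε (4, 0): total = 2358
Minimum is at δ with total 1534 blocks.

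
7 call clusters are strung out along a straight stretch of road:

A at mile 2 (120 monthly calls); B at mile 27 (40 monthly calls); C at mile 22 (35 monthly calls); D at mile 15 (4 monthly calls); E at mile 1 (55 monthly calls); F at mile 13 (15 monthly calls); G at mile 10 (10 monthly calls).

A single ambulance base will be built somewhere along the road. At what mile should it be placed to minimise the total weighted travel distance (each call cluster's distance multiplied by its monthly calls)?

For a sum of weighted absolute distances on a line, the optimum is the weighted median (not the mean). Total weight W = 279; half-weight = 139.5.
Sort by position and accumulate weight:
  mile 1 (E, w=55) → cum 55
  mile 2 (A, w=120) → cum 175  ≥ 139.5 → median here
  mile 10 (G, w=10) → cum 185
  mile 13 (F, w=15) → cum 200
  mile 15 (D, w=4) → cum 204
  mile 22 (C, w=35) → cum 239
  mile 27 (B, w=40) → cum 279
Optimal location: mile 2.

x = 2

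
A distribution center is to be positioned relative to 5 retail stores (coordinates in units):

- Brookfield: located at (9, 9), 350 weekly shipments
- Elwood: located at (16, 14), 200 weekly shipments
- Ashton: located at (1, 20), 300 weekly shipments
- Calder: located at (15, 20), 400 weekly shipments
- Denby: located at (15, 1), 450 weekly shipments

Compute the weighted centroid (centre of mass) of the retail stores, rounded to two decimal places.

(11.41, 12.00)

The minimiser of Σwᵢ‖p−pᵢ‖² is the weighted centroid p* = (Σwᵢpᵢ)/(Σwᵢ).
Σwᵢ = 1700.
Σwᵢxᵢ = 350·9 + 200·16 + 300·1 + 400·15 + 450·15 = 19400.
Σwᵢyᵢ = 350·9 + 200·14 + 300·20 + 400·20 + 450·1 = 20400.
x* = 19400/1700 = 11.41, y* = 20400/1700 = 12.00.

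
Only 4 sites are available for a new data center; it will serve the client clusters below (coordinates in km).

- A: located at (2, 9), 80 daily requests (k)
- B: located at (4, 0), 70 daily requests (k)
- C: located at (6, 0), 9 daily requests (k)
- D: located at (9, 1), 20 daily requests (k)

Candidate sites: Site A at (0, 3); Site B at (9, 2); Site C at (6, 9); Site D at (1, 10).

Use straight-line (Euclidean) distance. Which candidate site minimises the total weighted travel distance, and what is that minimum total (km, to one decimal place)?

Total weighted distance at each candidate:
  Site A (0, 3): total = 1100.7
  Site B (9, 2): total = 1221.4
  Site C (6, 9): total = 1217.2
  Site D (1, 10): total = 1185.4
Minimum is at Site A with total 1100.7 km.

Site A, total 1100.7 km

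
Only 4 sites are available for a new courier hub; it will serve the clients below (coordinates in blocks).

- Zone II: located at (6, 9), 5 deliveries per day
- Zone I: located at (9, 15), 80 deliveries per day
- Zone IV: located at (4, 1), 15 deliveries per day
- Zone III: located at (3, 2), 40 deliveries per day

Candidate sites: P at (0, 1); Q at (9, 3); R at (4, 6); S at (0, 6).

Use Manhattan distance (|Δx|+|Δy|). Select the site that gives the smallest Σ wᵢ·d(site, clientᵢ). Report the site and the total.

Total weighted distance at each candidate:
  P (0, 1): total = 2130
  Q (9, 3): total = 1390
  R (4, 6): total = 1420
  S (0, 6): total = 1900
Minimum is at Q with total 1390 blocks.

Q, total 1390 blocks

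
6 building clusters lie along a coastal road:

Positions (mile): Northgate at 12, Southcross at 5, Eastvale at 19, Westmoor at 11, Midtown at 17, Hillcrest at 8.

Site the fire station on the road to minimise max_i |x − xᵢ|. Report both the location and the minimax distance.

The 1-center on a line is the midpoint of the two extreme points: leftmost at 5, rightmost at 19.
Optimal location = (5 + 19)/2 = 12; maximum distance = (19 − 5)/2 = 7.

location 12, max distance 7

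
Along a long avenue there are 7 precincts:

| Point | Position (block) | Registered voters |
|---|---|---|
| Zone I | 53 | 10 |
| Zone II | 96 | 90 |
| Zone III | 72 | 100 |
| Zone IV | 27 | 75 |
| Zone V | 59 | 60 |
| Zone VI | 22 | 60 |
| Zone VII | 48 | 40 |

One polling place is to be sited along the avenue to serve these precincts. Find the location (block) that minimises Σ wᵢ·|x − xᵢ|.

x = 59

For a sum of weighted absolute distances on a line, the optimum is the weighted median (not the mean). Total weight W = 435; half-weight = 217.5.
Sort by position and accumulate weight:
  block 22 (Zone VI, w=60) → cum 60
  block 27 (Zone IV, w=75) → cum 135
  block 48 (Zone VII, w=40) → cum 175
  block 53 (Zone I, w=10) → cum 185
  block 59 (Zone V, w=60) → cum 245  ≥ 217.5 → median here
  block 72 (Zone III, w=100) → cum 345
  block 96 (Zone II, w=90) → cum 435
Optimal location: block 59.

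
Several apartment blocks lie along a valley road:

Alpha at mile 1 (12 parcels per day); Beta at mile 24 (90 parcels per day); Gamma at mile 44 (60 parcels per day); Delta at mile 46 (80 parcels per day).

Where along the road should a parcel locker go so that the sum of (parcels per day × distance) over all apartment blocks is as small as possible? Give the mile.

For a sum of weighted absolute distances on a line, the optimum is the weighted median (not the mean). Total weight W = 242; half-weight = 121.
Sort by position and accumulate weight:
  mile 1 (Alpha, w=12) → cum 12
  mile 24 (Beta, w=90) → cum 102
  mile 44 (Gamma, w=60) → cum 162  ≥ 121 → median here
  mile 46 (Delta, w=80) → cum 242
Optimal location: mile 44.

x = 44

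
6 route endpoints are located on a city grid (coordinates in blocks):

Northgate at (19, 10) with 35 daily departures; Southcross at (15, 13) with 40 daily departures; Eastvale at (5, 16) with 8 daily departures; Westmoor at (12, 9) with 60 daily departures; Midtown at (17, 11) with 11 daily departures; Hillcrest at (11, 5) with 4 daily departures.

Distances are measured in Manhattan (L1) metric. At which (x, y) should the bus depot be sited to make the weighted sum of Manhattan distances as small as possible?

Manhattan distance separates: Σwᵢ(|x−xᵢ|+|y−yᵢ|) = Σwᵢ|x−xᵢ| + Σwᵢ|y−yᵢ|, so x and y are optimised independently as 1-D weighted medians.
Total weight W = 158; half = 79.
x-coordinate, sorted with cumulative weight:
  x=5 (Eastvale, w=8) cum 8
  x=11 (Hillcrest, w=4) cum 12
  x=12 (Westmoor, w=60) cum 72
  x=15 (Southcross, w=40) cum 112  ← median
  x=17 (Midtown, w=11) cum 123
  x=19 (Northgate, w=35) cum 158
⇒ x* = 15
y-coordinate, sorted with cumulative weight:
  y=5 (Hillcrest, w=4) cum 4
  y=9 (Westmoor, w=60) cum 64
  y=10 (Northgate, w=35) cum 99  ← median
  y=11 (Midtown, w=11) cum 110
  y=13 (Southcross, w=40) cum 150
  y=16 (Eastvale, w=8) cum 158
⇒ y* = 10

(15, 10)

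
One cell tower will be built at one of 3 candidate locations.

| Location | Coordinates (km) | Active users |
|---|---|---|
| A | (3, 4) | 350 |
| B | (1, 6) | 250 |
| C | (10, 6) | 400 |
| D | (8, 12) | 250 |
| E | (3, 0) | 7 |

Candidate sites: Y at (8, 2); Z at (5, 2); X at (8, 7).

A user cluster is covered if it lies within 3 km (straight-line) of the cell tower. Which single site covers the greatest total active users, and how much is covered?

X, covering 400

Coverage radius r = 3 km; a point is covered iff (Δx)²+(Δy)² ≤ 3² = 9.
  Y (8, 2): covers {none} → 0
  Z (5, 2): covers {A, E} → 357
  X (8, 7): covers {C} → 400
Maximum coverage at X: 400 active users.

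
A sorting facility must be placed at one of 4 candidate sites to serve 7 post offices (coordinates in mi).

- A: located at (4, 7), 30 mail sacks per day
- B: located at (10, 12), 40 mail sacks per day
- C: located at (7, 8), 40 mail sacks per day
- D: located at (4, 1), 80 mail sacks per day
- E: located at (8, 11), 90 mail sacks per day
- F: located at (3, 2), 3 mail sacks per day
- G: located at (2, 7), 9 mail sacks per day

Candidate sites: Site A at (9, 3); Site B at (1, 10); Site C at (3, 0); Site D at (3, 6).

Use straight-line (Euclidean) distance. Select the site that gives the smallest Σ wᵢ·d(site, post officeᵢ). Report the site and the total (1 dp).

Site D, total 1659.1 mi

Total weighted distance at each candidate:
  Site A (9, 3): total = 2016.9
  Site B (1, 10): total = 2197.6
  Site C (3, 0): total = 2395.9
  Site D (3, 6): total = 1659.1
Minimum is at Site D with total 1659.1 mi.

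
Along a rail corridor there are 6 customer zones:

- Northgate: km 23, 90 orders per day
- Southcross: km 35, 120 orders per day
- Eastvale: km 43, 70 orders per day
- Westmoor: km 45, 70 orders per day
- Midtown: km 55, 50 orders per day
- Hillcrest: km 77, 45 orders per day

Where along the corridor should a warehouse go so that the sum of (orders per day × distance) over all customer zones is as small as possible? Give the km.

x = 43

For a sum of weighted absolute distances on a line, the optimum is the weighted median (not the mean). Total weight W = 445; half-weight = 222.5.
Sort by position and accumulate weight:
  km 23 (Northgate, w=90) → cum 90
  km 35 (Southcross, w=120) → cum 210
  km 43 (Eastvale, w=70) → cum 280  ≥ 222.5 → median here
  km 45 (Westmoor, w=70) → cum 350
  km 55 (Midtown, w=50) → cum 400
  km 77 (Hillcrest, w=45) → cum 445
Optimal location: km 43.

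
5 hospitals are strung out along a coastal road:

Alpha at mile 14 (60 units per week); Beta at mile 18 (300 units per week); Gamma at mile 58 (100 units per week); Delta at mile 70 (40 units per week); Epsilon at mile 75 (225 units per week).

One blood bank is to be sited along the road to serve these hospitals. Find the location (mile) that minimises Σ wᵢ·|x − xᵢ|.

x = 58

For a sum of weighted absolute distances on a line, the optimum is the weighted median (not the mean). Total weight W = 725; half-weight = 362.5.
Sort by position and accumulate weight:
  mile 14 (Alpha, w=60) → cum 60
  mile 18 (Beta, w=300) → cum 360
  mile 58 (Gamma, w=100) → cum 460  ≥ 362.5 → median here
  mile 70 (Delta, w=40) → cum 500
  mile 75 (Epsilon, w=225) → cum 725
Optimal location: mile 58.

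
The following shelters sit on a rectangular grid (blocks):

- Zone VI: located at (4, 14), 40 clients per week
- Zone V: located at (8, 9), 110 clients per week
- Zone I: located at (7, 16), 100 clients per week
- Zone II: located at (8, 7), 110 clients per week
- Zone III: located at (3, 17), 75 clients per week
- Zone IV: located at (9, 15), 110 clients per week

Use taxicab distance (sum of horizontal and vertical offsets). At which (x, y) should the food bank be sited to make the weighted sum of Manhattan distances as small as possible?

(8, 15)

Manhattan distance separates: Σwᵢ(|x−xᵢ|+|y−yᵢ|) = Σwᵢ|x−xᵢ| + Σwᵢ|y−yᵢ|, so x and y are optimised independently as 1-D weighted medians.
Total weight W = 545; half = 272.5.
x-coordinate, sorted with cumulative weight:
  x=3 (Zone III, w=75) cum 75
  x=4 (Zone VI, w=40) cum 115
  x=7 (Zone I, w=100) cum 215
  x=8 (Zone V, w=110) cum 325  ← median
  x=8 (Zone II, w=110) cum 435
  x=9 (Zone IV, w=110) cum 545
⇒ x* = 8
y-coordinate, sorted with cumulative weight:
  y=7 (Zone II, w=110) cum 110
  y=9 (Zone V, w=110) cum 220
  y=14 (Zone VI, w=40) cum 260
  y=15 (Zone IV, w=110) cum 370  ← median
  y=16 (Zone I, w=100) cum 470
  y=17 (Zone III, w=75) cum 545
⇒ y* = 15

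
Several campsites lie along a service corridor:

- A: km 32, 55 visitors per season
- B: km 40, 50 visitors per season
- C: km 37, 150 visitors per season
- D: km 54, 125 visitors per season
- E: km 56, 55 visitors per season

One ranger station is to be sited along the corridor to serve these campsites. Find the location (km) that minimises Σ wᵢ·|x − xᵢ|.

x = 40

For a sum of weighted absolute distances on a line, the optimum is the weighted median (not the mean). Total weight W = 435; half-weight = 217.5.
Sort by position and accumulate weight:
  km 32 (A, w=55) → cum 55
  km 37 (C, w=150) → cum 205
  km 40 (B, w=50) → cum 255  ≥ 217.5 → median here
  km 54 (D, w=125) → cum 380
  km 56 (E, w=55) → cum 435
Optimal location: km 40.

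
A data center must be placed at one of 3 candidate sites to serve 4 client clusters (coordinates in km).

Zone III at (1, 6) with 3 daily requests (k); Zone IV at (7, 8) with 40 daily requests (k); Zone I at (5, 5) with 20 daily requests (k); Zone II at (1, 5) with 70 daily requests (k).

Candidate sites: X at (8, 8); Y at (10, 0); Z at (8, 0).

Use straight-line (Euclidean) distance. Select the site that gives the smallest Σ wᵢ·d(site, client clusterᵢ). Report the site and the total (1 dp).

Total weighted distance at each candidate:
  X (8, 8): total = 679.8
  Y (10, 0): total = 1236.3
  Z (8, 0): total = 1068.9
Minimum is at X with total 679.8 km.

X, total 679.8 km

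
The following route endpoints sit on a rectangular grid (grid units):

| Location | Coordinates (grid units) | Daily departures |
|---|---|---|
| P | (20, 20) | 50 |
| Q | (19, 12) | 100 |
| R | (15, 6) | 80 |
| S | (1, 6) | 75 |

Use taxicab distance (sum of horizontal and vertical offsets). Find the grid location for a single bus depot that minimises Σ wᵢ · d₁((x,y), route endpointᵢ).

(15, 6)

Manhattan distance separates: Σwᵢ(|x−xᵢ|+|y−yᵢ|) = Σwᵢ|x−xᵢ| + Σwᵢ|y−yᵢ|, so x and y are optimised independently as 1-D weighted medians.
Total weight W = 305; half = 152.5.
x-coordinate, sorted with cumulative weight:
  x=1 (S, w=75) cum 75
  x=15 (R, w=80) cum 155  ← median
  x=19 (Q, w=100) cum 255
  x=20 (P, w=50) cum 305
⇒ x* = 15
y-coordinate, sorted with cumulative weight:
  y=6 (R, w=80) cum 80
  y=6 (S, w=75) cum 155  ← median
  y=12 (Q, w=100) cum 255
  y=20 (P, w=50) cum 305
⇒ y* = 6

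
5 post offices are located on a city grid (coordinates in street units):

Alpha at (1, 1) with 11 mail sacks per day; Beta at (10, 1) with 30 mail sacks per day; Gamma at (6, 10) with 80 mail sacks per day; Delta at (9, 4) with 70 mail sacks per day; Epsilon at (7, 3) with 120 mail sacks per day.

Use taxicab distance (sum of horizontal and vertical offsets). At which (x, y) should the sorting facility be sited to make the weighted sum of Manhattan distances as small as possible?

Manhattan distance separates: Σwᵢ(|x−xᵢ|+|y−yᵢ|) = Σwᵢ|x−xᵢ| + Σwᵢ|y−yᵢ|, so x and y are optimised independently as 1-D weighted medians.
Total weight W = 311; half = 155.5.
x-coordinate, sorted with cumulative weight:
  x=1 (Alpha, w=11) cum 11
  x=6 (Gamma, w=80) cum 91
  x=7 (Epsilon, w=120) cum 211  ← median
  x=9 (Delta, w=70) cum 281
  x=10 (Beta, w=30) cum 311
⇒ x* = 7
y-coordinate, sorted with cumulative weight:
  y=1 (Alpha, w=11) cum 11
  y=1 (Beta, w=30) cum 41
  y=3 (Epsilon, w=120) cum 161  ← median
  y=4 (Delta, w=70) cum 231
  y=10 (Gamma, w=80) cum 311
⇒ y* = 3

(7, 3)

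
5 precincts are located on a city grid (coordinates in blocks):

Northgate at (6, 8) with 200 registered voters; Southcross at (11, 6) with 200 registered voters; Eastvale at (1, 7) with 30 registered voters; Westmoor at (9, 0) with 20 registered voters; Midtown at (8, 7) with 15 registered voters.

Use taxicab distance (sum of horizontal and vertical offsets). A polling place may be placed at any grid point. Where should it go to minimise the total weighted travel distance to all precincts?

Manhattan distance separates: Σwᵢ(|x−xᵢ|+|y−yᵢ|) = Σwᵢ|x−xᵢ| + Σwᵢ|y−yᵢ|, so x and y are optimised independently as 1-D weighted medians.
Total weight W = 465; half = 232.5.
x-coordinate, sorted with cumulative weight:
  x=1 (Eastvale, w=30) cum 30
  x=6 (Northgate, w=200) cum 230
  x=8 (Midtown, w=15) cum 245  ← median
  x=9 (Westmoor, w=20) cum 265
  x=11 (Southcross, w=200) cum 465
⇒ x* = 8
y-coordinate, sorted with cumulative weight:
  y=0 (Westmoor, w=20) cum 20
  y=6 (Southcross, w=200) cum 220
  y=7 (Eastvale, w=30) cum 250  ← median
  y=7 (Midtown, w=15) cum 265
  y=8 (Northgate, w=200) cum 465
⇒ y* = 7

(8, 7)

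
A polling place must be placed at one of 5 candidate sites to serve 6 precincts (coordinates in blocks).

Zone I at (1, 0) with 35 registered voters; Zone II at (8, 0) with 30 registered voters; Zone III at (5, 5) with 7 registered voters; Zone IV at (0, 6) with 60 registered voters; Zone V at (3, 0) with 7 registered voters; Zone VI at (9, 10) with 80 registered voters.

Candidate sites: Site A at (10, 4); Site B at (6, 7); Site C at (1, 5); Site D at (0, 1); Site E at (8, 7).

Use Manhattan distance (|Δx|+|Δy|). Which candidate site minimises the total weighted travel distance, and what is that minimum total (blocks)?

Site E, total 1679 blocks

Total weighted distance at each candidate:
  Site A (10, 4): total = 2034
  Site B (6, 7): total = 1681
  Site C (1, 5): total = 1772
  Site D (0, 1): total = 2171
  Site E (8, 7): total = 1679
Minimum is at Site E with total 1679 blocks.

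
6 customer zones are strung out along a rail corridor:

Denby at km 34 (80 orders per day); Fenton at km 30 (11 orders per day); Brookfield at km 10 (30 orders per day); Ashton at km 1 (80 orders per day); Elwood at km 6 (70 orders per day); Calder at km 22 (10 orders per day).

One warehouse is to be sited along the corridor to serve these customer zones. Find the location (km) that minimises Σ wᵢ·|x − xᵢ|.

x = 6

For a sum of weighted absolute distances on a line, the optimum is the weighted median (not the mean). Total weight W = 281; half-weight = 140.5.
Sort by position and accumulate weight:
  km 1 (Ashton, w=80) → cum 80
  km 6 (Elwood, w=70) → cum 150  ≥ 140.5 → median here
  km 10 (Brookfield, w=30) → cum 180
  km 22 (Calder, w=10) → cum 190
  km 30 (Fenton, w=11) → cum 201
  km 34 (Denby, w=80) → cum 281
Optimal location: km 6.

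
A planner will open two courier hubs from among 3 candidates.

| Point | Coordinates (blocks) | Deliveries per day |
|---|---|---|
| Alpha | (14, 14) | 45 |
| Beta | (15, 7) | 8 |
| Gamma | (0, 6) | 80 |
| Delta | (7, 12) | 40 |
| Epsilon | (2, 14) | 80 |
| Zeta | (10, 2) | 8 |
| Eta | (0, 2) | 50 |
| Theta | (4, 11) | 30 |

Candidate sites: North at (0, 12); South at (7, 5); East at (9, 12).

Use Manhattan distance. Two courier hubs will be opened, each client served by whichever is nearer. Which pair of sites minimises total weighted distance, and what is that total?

Evaluate every pair (each demand assigned to the nearer of the two):
  {North, East}: total = 2021
  {South, East}: total = 2563
  {North, South}: total = 2578
Best pair: {North, East} with total 2021.

{North, East}, total 2021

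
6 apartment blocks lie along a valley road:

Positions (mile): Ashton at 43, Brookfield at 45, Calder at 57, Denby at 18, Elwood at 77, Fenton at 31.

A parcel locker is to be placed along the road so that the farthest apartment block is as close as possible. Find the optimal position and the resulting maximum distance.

location 47.5, max distance 29.5

The 1-center on a line is the midpoint of the two extreme points: leftmost at 18, rightmost at 77.
Optimal location = (18 + 77)/2 = 47.5; maximum distance = (77 − 18)/2 = 29.5.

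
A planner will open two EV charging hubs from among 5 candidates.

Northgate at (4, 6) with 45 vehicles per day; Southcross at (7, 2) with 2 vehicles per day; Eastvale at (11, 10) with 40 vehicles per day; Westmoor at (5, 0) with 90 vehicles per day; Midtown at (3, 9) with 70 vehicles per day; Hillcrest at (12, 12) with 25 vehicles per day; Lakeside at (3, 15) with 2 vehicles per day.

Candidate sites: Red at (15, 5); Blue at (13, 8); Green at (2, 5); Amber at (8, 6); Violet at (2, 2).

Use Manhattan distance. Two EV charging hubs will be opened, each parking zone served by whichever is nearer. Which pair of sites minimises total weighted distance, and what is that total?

{Blue, Green}, total 1528

Evaluate every pair (each demand assigned to the nearer of the two):
  {Blue, Green}: total = 1528
  {Blue, Violet}: total = 1603
  {Amber, Violet}: total = 1758
  {Green, Amber}: total = 1767
  {Red, Green}: total = 1853
  {Blue, Amber}: total = 1873
  {Red, Violet}: total = 1928
  {Green, Violet}: total = 1952
  {Red, Amber}: total = 2118
  {Red, Blue}: total = 2956
Best pair: {Blue, Green} with total 1528.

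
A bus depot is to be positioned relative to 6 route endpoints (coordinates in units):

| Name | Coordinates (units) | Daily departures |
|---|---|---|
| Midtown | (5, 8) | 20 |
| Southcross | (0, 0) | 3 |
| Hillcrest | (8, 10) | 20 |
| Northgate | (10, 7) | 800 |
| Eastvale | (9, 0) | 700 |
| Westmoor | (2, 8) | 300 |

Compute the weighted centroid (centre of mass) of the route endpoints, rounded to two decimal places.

The minimiser of Σwᵢ‖p−pᵢ‖² is the weighted centroid p* = (Σwᵢpᵢ)/(Σwᵢ).
Σwᵢ = 1843.
Σwᵢxᵢ = 20·5 + 3·0 + 20·8 + 800·10 + 700·9 + 300·2 = 15160.
Σwᵢyᵢ = 20·8 + 3·0 + 20·10 + 800·7 + 700·0 + 300·8 = 8360.
x* = 15160/1843 = 8.23, y* = 8360/1843 = 4.54.

(8.23, 4.54)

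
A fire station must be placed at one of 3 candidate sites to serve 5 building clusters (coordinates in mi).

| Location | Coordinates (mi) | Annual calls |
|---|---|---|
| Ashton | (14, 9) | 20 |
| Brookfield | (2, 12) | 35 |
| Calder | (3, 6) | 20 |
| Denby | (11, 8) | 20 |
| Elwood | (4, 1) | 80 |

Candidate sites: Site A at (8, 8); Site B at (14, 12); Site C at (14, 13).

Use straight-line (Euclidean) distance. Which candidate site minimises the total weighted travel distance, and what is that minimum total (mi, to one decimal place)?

Total weighted distance at each candidate:
  Site A (8, 8): total = 1186.7
  Site B (14, 12): total = 2019.9
  Site C (14, 13): total = 2128.5
Minimum is at Site A with total 1186.7 mi.

Site A, total 1186.7 mi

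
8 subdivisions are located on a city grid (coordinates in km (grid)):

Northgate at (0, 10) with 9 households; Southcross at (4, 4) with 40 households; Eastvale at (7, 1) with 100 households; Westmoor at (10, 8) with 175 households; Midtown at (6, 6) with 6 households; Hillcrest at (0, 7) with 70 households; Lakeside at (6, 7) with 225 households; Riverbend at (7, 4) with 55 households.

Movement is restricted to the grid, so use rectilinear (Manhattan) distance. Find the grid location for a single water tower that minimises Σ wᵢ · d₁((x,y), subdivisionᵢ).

(6, 7)

Manhattan distance separates: Σwᵢ(|x−xᵢ|+|y−yᵢ|) = Σwᵢ|x−xᵢ| + Σwᵢ|y−yᵢ|, so x and y are optimised independently as 1-D weighted medians.
Total weight W = 680; half = 340.
x-coordinate, sorted with cumulative weight:
  x=0 (Northgate, w=9) cum 9
  x=0 (Hillcrest, w=70) cum 79
  x=4 (Southcross, w=40) cum 119
  x=6 (Midtown, w=6) cum 125
  x=6 (Lakeside, w=225) cum 350  ← median
  x=7 (Eastvale, w=100) cum 450
  x=7 (Riverbend, w=55) cum 505
  x=10 (Westmoor, w=175) cum 680
⇒ x* = 6
y-coordinate, sorted with cumulative weight:
  y=1 (Eastvale, w=100) cum 100
  y=4 (Southcross, w=40) cum 140
  y=4 (Riverbend, w=55) cum 195
  y=6 (Midtown, w=6) cum 201
  y=7 (Hillcrest, w=70) cum 271
  y=7 (Lakeside, w=225) cum 496  ← median
  y=8 (Westmoor, w=175) cum 671
  y=10 (Northgate, w=9) cum 680
⇒ y* = 7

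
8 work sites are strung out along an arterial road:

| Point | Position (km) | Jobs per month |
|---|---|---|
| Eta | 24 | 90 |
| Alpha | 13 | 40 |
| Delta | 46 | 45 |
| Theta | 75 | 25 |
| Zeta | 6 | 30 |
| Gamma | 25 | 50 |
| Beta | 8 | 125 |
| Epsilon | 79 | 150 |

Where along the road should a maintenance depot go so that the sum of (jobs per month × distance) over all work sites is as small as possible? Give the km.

For a sum of weighted absolute distances on a line, the optimum is the weighted median (not the mean). Total weight W = 555; half-weight = 277.5.
Sort by position and accumulate weight:
  km 6 (Zeta, w=30) → cum 30
  km 8 (Beta, w=125) → cum 155
  km 13 (Alpha, w=40) → cum 195
  km 24 (Eta, w=90) → cum 285  ≥ 277.5 → median here
  km 25 (Gamma, w=50) → cum 335
  km 46 (Delta, w=45) → cum 380
  km 75 (Theta, w=25) → cum 405
  km 79 (Epsilon, w=150) → cum 555
Optimal location: km 24.

x = 24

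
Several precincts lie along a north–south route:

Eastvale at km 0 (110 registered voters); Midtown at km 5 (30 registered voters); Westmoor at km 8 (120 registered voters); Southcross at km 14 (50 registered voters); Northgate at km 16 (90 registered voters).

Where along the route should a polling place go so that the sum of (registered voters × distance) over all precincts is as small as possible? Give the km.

For a sum of weighted absolute distances on a line, the optimum is the weighted median (not the mean). Total weight W = 400; half-weight = 200.
Sort by position and accumulate weight:
  km 0 (Eastvale, w=110) → cum 110
  km 5 (Midtown, w=30) → cum 140
  km 8 (Westmoor, w=120) → cum 260  ≥ 200 → median here
  km 14 (Southcross, w=50) → cum 310
  km 16 (Northgate, w=90) → cum 400
Optimal location: km 8.

x = 8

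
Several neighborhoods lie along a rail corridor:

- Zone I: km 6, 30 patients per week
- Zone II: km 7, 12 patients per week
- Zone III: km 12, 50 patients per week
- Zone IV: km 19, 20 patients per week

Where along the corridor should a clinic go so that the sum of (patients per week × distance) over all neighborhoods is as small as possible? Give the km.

x = 12

For a sum of weighted absolute distances on a line, the optimum is the weighted median (not the mean). Total weight W = 112; half-weight = 56.
Sort by position and accumulate weight:
  km 6 (Zone I, w=30) → cum 30
  km 7 (Zone II, w=12) → cum 42
  km 12 (Zone III, w=50) → cum 92  ≥ 56 → median here
  km 19 (Zone IV, w=20) → cum 112
Optimal location: km 12.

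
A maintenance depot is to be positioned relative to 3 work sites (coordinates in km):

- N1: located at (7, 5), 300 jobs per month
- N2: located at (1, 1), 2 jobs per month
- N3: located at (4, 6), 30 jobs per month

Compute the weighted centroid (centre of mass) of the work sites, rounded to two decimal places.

The minimiser of Σwᵢ‖p−pᵢ‖² is the weighted centroid p* = (Σwᵢpᵢ)/(Σwᵢ).
Σwᵢ = 332.
Σwᵢxᵢ = 300·7 + 2·1 + 30·4 = 2222.
Σwᵢyᵢ = 300·5 + 2·1 + 30·6 = 1682.
x* = 2222/332 = 6.69, y* = 1682/332 = 5.07.

(6.69, 5.07)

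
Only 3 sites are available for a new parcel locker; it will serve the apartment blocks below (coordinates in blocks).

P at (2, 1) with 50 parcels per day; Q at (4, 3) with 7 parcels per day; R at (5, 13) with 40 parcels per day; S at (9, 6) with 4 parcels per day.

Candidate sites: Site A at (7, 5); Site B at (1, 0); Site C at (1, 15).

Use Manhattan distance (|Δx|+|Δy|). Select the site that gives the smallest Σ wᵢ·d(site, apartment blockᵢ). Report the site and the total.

Site B, total 878 blocks

Total weighted distance at each candidate:
  Site A (7, 5): total = 897
  Site B (1, 0): total = 878
  Site C (1, 15): total = 1163
Minimum is at Site B with total 878 blocks.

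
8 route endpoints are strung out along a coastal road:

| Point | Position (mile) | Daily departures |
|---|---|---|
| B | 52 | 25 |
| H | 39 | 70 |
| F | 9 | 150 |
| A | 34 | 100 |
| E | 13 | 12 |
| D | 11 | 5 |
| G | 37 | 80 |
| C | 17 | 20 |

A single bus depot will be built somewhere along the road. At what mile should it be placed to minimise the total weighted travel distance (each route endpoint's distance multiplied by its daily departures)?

For a sum of weighted absolute distances on a line, the optimum is the weighted median (not the mean). Total weight W = 462; half-weight = 231.
Sort by position and accumulate weight:
  mile 9 (F, w=150) → cum 150
  mile 11 (D, w=5) → cum 155
  mile 13 (E, w=12) → cum 167
  mile 17 (C, w=20) → cum 187
  mile 34 (A, w=100) → cum 287  ≥ 231 → median here
  mile 37 (G, w=80) → cum 367
  mile 39 (H, w=70) → cum 437
  mile 52 (B, w=25) → cum 462
Optimal location: mile 34.

x = 34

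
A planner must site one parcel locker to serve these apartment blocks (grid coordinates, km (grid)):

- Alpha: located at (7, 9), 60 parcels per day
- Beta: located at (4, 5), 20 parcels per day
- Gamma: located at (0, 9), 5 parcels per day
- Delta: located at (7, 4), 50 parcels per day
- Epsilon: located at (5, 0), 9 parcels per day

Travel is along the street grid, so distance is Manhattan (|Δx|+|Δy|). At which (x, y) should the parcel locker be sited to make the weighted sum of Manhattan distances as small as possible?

Manhattan distance separates: Σwᵢ(|x−xᵢ|+|y−yᵢ|) = Σwᵢ|x−xᵢ| + Σwᵢ|y−yᵢ|, so x and y are optimised independently as 1-D weighted medians.
Total weight W = 144; half = 72.
x-coordinate, sorted with cumulative weight:
  x=0 (Gamma, w=5) cum 5
  x=4 (Beta, w=20) cum 25
  x=5 (Epsilon, w=9) cum 34
  x=7 (Alpha, w=60) cum 94  ← median
  x=7 (Delta, w=50) cum 144
⇒ x* = 7
y-coordinate, sorted with cumulative weight:
  y=0 (Epsilon, w=9) cum 9
  y=4 (Delta, w=50) cum 59
  y=5 (Beta, w=20) cum 79  ← median
  y=9 (Alpha, w=60) cum 139
  y=9 (Gamma, w=5) cum 144
⇒ y* = 5

(7, 5)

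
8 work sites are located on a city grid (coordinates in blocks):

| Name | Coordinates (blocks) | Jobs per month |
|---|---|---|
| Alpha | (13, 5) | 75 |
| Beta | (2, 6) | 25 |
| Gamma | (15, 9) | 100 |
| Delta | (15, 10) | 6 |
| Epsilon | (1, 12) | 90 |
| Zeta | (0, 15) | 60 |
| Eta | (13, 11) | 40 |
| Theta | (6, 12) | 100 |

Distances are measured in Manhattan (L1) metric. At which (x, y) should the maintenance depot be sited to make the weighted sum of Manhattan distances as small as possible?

Manhattan distance separates: Σwᵢ(|x−xᵢ|+|y−yᵢ|) = Σwᵢ|x−xᵢ| + Σwᵢ|y−yᵢ|, so x and y are optimised independently as 1-D weighted medians.
Total weight W = 496; half = 248.
x-coordinate, sorted with cumulative weight:
  x=0 (Zeta, w=60) cum 60
  x=1 (Epsilon, w=90) cum 150
  x=2 (Beta, w=25) cum 175
  x=6 (Theta, w=100) cum 275  ← median
  x=13 (Alpha, w=75) cum 350
  x=13 (Eta, w=40) cum 390
  x=15 (Gamma, w=100) cum 490
  x=15 (Delta, w=6) cum 496
⇒ x* = 6
y-coordinate, sorted with cumulative weight:
  y=5 (Alpha, w=75) cum 75
  y=6 (Beta, w=25) cum 100
  y=9 (Gamma, w=100) cum 200
  y=10 (Delta, w=6) cum 206
  y=11 (Eta, w=40) cum 246
  y=12 (Epsilon, w=90) cum 336  ← median
  y=12 (Theta, w=100) cum 436
  y=15 (Zeta, w=60) cum 496
⇒ y* = 12

(6, 12)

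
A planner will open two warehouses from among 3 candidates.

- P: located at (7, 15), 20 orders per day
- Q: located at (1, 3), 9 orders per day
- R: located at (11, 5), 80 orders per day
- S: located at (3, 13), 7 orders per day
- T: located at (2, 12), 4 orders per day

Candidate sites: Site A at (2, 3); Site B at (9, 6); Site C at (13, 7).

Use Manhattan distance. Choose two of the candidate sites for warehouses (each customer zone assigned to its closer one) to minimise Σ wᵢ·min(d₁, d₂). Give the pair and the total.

{Site A, Site B}, total 582

Evaluate every pair (each demand assigned to the nearer of the two):
  {Site A, Site B}: total = 582
  {Site B, Site C}: total = 702
  {Site A, Site C}: total = 722
Best pair: {Site A, Site B} with total 582.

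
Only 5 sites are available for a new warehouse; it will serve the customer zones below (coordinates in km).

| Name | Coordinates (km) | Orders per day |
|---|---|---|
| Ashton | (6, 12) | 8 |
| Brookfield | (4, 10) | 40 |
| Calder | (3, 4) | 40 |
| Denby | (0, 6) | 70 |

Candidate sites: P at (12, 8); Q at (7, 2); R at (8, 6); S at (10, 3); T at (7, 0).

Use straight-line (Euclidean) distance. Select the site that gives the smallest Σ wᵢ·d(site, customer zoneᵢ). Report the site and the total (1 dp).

Total weighted distance at each candidate:
  P (12, 8): total = 1633.1
  Q (7, 2): total = 1165.4
  R (8, 6): total = 1052.3
  S (10, 3): total = 1461.2
  T (7, 0): total = 1385.6
Minimum is at R with total 1052.3 km.

R, total 1052.3 km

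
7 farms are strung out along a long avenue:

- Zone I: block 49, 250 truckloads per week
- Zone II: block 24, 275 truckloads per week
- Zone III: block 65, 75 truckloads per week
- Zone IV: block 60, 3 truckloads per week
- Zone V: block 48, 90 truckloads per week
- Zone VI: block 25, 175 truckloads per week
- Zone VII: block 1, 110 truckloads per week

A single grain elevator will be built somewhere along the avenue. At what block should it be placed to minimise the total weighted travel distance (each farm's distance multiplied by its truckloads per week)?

x = 25

For a sum of weighted absolute distances on a line, the optimum is the weighted median (not the mean). Total weight W = 978; half-weight = 489.
Sort by position and accumulate weight:
  block 1 (Zone VII, w=110) → cum 110
  block 24 (Zone II, w=275) → cum 385
  block 25 (Zone VI, w=175) → cum 560  ≥ 489 → median here
  block 48 (Zone V, w=90) → cum 650
  block 49 (Zone I, w=250) → cum 900
  block 60 (Zone IV, w=3) → cum 903
  block 65 (Zone III, w=75) → cum 978
Optimal location: block 25.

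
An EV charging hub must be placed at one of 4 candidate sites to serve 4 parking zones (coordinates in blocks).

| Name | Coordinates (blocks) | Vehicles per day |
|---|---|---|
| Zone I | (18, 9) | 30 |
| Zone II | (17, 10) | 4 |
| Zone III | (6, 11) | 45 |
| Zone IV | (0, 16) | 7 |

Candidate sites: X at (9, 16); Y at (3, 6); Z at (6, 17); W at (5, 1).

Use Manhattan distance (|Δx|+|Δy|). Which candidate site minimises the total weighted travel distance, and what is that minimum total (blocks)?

Total weighted distance at each candidate:
  X (9, 16): total = 959
  Y (3, 6): total = 1063
  Z (6, 17): total = 991
  W (5, 1): total = 1349
Minimum is at X with total 959 blocks.

X, total 959 blocks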